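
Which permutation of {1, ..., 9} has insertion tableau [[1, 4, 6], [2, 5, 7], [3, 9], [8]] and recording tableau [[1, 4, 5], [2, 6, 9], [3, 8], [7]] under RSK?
8 3 2 5 9 7 1 4 6

Reverse RSK: for i = n, n-1, ..., 1, locate i in Q, remove the corresponding corner cell from P, and reverse-bump its entry up through P; the value ejected from row 1 is w(i).

So w = 8 3 2 5 9 7 1 4 6.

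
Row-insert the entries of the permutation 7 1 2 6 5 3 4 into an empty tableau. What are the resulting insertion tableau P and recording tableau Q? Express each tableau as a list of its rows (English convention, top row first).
Insert each entry of the permutation into P by Schensted row insertion, recording in Q the position of each new cell.

Insert 7: appended to row 1. P = [[7]], Q = [[1]].
Insert 1: 1 bumps 7 from row 1; 7 starts row 2. P = [[1], [7]], Q = [[1], [2]].
Insert 2: appended to row 1. P = [[1, 2], [7]], Q = [[1, 3], [2]].
Insert 6: appended to row 1. P = [[1, 2, 6], [7]], Q = [[1, 3, 4], [2]].
Insert 5: 5 bumps 6 from row 1; 6 bumps 7 from row 2; 7 starts row 3. P = [[1, 2, 5], [6], [7]], Q = [[1, 3, 4], [2], [5]].
Insert 3: 3 bumps 5 from row 1; 5 bumps 6 from row 2; 6 bumps 7 from row 3; 7 starts row 4. P = [[1, 2, 3], [5], [6], [7]], Q = [[1, 3, 4], [2], [5], [6]].
Insert 4: appended to row 1. P = [[1, 2, 3, 4], [5], [6], [7]], Q = [[1, 3, 4, 7], [2], [5], [6]].

So P = [[1, 2, 3, 4], [5], [6], [7]], Q = [[1, 3, 4, 7], [2], [5], [6]].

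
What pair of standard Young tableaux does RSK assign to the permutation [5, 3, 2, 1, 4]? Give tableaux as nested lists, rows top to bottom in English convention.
P = [[1, 4], [2], [3], [5]], Q = [[1, 5], [2], [3], [4]]

Insert each entry of the permutation into P by Schensted row insertion, recording in Q the position of each new cell.

After inserting 5: P = [[5]].
After inserting 3: P = [[3], [5]].
After inserting 2: P = [[2], [3], [5]].
After inserting 1: P = [[1], [2], [3], [5]].
After inserting 4: P = [[1, 4], [2], [3], [5]].

So P = [[1, 4], [2], [3], [5]], Q = [[1, 5], [2], [3], [4]].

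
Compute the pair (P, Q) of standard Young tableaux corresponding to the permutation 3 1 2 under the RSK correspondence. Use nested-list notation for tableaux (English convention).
Insert each entry of the permutation into P by Schensted row insertion, recording in Q the position of each new cell.

Insert 3: appended to row 1. P = [[3]].
Insert 1: 1 bumps 3 from row 1; 3 starts row 2. P = [[1], [3]].
Insert 2: appended to row 1. P = [[1, 2], [3]].

So P = [[1, 2], [3]], Q = [[1, 3], [2]].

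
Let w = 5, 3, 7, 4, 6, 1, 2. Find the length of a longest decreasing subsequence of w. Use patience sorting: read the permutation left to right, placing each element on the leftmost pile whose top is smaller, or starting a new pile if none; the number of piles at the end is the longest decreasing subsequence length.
3

5: new pile. tops = [5]
3: new pile. tops = [5, 3]
7: onto pile 1 (replacing 5). tops = [7, 3]
4: onto pile 2 (replacing 3). tops = [7, 4]
6: onto pile 2 (replacing 4). tops = [7, 6]
1: new pile. tops = [7, 6, 1]
2: onto pile 3 (replacing 1). tops = [7, 6, 2]

3 piles, so the longest decreasing subsequence has length 3.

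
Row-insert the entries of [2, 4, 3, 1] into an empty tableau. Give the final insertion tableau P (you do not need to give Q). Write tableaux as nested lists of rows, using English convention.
P = [[1, 3], [2], [4]]

Insert 2: appended to row 1. P = [[2]].
Insert 4: appended to row 1. P = [[2, 4]].
Insert 3: 3 bumps 4 from row 1; 4 starts row 2. P = [[2, 3], [4]].
Insert 1: 1 bumps 2 from row 1; 2 bumps 4 from row 2; 4 starts row 3. P = [[1, 3], [2], [4]].

So P = [[1, 3], [2], [4]].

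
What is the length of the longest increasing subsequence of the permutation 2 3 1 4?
3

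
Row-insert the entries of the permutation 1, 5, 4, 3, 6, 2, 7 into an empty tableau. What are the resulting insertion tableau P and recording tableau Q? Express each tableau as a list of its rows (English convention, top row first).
Insert each entry of the permutation into P by Schensted row insertion, recording in Q the position of each new cell.

After inserting 1: P = [[1]].
After inserting 5: P = [[1, 5]].
After inserting 4: P = [[1, 4], [5]].
After inserting 3: P = [[1, 3], [4], [5]].
After inserting 6: P = [[1, 3, 6], [4], [5]].
After inserting 2: P = [[1, 2, 6], [3], [4], [5]].
After inserting 7: P = [[1, 2, 6, 7], [3], [4], [5]].

So P = [[1, 2, 6, 7], [3], [4], [5]], Q = [[1, 2, 5, 7], [3], [4], [6]].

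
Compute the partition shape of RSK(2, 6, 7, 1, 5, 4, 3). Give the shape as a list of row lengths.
Row-insert each entry into an empty tableau.

After inserting 2: P = [[2]].
After inserting 6: P = [[2, 6]].
After inserting 7: P = [[2, 6, 7]].
After inserting 1: P = [[1, 6, 7], [2]].
After inserting 5: P = [[1, 5, 7], [2, 6]].
After inserting 4: P = [[1, 4, 7], [2, 5], [6]].
After inserting 3: P = [[1, 3, 7], [2, 4], [5], [6]].

The final insertion tableau P = [[1, 3, 7], [2, 4], [5], [6]] has shape [3, 2, 1, 1].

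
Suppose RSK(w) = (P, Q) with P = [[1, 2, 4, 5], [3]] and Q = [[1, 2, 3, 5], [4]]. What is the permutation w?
1 3 4 2 5

Reverse the RSK construction: for i from n down to 1, find the cell of Q containing i, remove the entry at that cell from P, and reverse-bump it up through P; the value ejected from row 1 is w(i).

Step i=5: Q has 5 at row 1, column 4; remove that cell from P, ejecting 5. So w(5) = 5. P is now [[1, 2, 4], [3]].
Step i=4: Q has 4 at row 2, column 1; remove 3 from row 2 of P and reverse-bump: 3 enters row 1 and ejects 2. So w(4) = 2. P is now [[1, 3, 4]].
Step i=3: Q has 3 at row 1, column 3; remove that cell from P, ejecting 4. So w(3) = 4. P is now [[1, 3]].
Step i=2: Q has 2 at row 1, column 2; remove that cell from P, ejecting 3. So w(2) = 3. P is now [[1]].
Step i=1: Q has 1 at row 1, column 1; remove that cell from P, ejecting 1. So w(1) = 1. P is now [].

So w = 1 3 4 2 5.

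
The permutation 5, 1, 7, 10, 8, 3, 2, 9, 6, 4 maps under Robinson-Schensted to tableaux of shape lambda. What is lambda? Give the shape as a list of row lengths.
Row-insert each entry into an empty tableau.

After inserting 5: P = [[5]].
After inserting 1: P = [[1], [5]].
After inserting 7: P = [[1, 7], [5]].
After inserting 10: P = [[1, 7, 10], [5]].
After inserting 8: P = [[1, 7, 8], [5, 10]].
After inserting 3: P = [[1, 3, 8], [5, 7], [10]].
After inserting 2: P = [[1, 2, 8], [3, 7], [5], [10]].
After inserting 9: P = [[1, 2, 8, 9], [3, 7], [5], [10]].
After inserting 6: P = [[1, 2, 6, 9], [3, 7, 8], [5], [10]].
After inserting 4: P = [[1, 2, 4, 9], [3, 6, 8], [5, 7], [10]].

The final insertion tableau P = [[1, 2, 4, 9], [3, 6, 8], [5, 7], [10]] has shape [4, 3, 2, 1].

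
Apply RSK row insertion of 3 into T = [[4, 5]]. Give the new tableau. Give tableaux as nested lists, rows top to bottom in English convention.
[[3, 5], [4]]

In row 1, 3 replaces 4 (the leftmost entry greater than 3); 4 is bumped to row 2. 4 starts a new row 2. The new tableau is [[3, 5], [4]].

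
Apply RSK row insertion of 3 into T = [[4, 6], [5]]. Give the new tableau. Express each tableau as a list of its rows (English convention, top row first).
In row 1, 3 replaces 4 (the leftmost entry greater than 3); 4 is bumped to row 2. In row 2, 4 replaces 5 (the leftmost entry greater than 4); 5 is bumped to row 3. 5 starts a new row 3. The new tableau is [[3, 6], [4], [5]].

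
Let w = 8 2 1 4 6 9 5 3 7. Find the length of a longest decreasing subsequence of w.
4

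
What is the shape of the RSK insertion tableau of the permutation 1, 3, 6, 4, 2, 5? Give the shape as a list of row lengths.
[4, 1, 1]

Row-insert each entry into an empty tableau.

After inserting 1: P = [[1]].
After inserting 3: P = [[1, 3]].
After inserting 6: P = [[1, 3, 6]].
After inserting 4: P = [[1, 3, 4], [6]].
After inserting 2: P = [[1, 2, 4], [3], [6]].
After inserting 5: P = [[1, 2, 4, 5], [3], [6]].

The final insertion tableau P = [[1, 2, 4, 5], [3], [6]] has shape [4, 1, 1].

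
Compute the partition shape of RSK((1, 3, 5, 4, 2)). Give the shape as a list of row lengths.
[3, 1, 1]

Row-insert each entry into an empty tableau.

After inserting 1: P = [[1]].
After inserting 3: P = [[1, 3]].
After inserting 5: P = [[1, 3, 5]].
After inserting 4: P = [[1, 3, 4], [5]].
After inserting 2: P = [[1, 2, 4], [3], [5]].

The final insertion tableau P = [[1, 2, 4], [3], [5]] has shape [3, 1, 1].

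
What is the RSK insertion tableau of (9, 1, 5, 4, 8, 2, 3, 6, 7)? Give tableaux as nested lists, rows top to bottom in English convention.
Insert 9: appended to row 1. P = [[9]].
Insert 1: 1 bumps 9 from row 1; 9 starts row 2. P = [[1], [9]].
Insert 5: appended to row 1. P = [[1, 5], [9]].
Insert 4: 4 bumps 5 from row 1; 5 bumps 9 from row 2; 9 starts row 3. P = [[1, 4], [5], [9]].
Insert 8: appended to row 1. P = [[1, 4, 8], [5], [9]].
Insert 2: 2 bumps 4 from row 1; 4 bumps 5 from row 2; 5 bumps 9 from row 3; 9 starts row 4. P = [[1, 2, 8], [4], [5], [9]].
Insert 3: 3 bumps 8 from row 1; 8 appends to row 2. P = [[1, 2, 3], [4, 8], [5], [9]].
Insert 6: appended to row 1. P = [[1, 2, 3, 6], [4, 8], [5], [9]].
Insert 7: appended to row 1. P = [[1, 2, 3, 6, 7], [4, 8], [5], [9]].

So P = [[1, 2, 3, 6, 7], [4, 8], [5], [9]].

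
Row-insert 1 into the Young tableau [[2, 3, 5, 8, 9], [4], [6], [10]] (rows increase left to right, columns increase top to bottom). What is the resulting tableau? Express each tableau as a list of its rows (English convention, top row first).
In row 1, 1 replaces 2 (the leftmost entry greater than 1); 2 is bumped to row 2. In row 2, 2 replaces 4 (the leftmost entry greater than 2); 4 is bumped to row 3. In row 3, 4 replaces 6 (the leftmost entry greater than 4); 6 is bumped to row 4. In row 4, 6 replaces 10 (the leftmost entry greater than 6); 10 is bumped to row 5. 10 starts a new row 5. The new tableau is [[1, 3, 5, 8, 9], [2], [4], [6], [10]].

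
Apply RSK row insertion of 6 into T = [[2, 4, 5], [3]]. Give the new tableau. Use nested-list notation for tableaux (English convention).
6 is larger than every entry of row 1, so it is appended to row 1. The new tableau is [[2, 4, 5, 6], [3]].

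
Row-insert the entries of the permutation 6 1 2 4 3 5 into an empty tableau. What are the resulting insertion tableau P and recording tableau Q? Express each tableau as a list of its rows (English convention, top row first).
Insert each entry of the permutation into P by Schensted row insertion, recording in Q the position of each new cell.

After inserting 6: P = [[6]].
After inserting 1: P = [[1], [6]].
After inserting 2: P = [[1, 2], [6]].
After inserting 4: P = [[1, 2, 4], [6]].
After inserting 3: P = [[1, 2, 3], [4], [6]].
After inserting 5: P = [[1, 2, 3, 5], [4], [6]].

So P = [[1, 2, 3, 5], [4], [6]], Q = [[1, 3, 4, 6], [2], [5]].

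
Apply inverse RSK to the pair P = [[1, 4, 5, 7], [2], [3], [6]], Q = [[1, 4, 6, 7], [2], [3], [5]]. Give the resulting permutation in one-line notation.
Reverse the RSK construction: for i from n down to 1, find the cell of Q containing i, remove the entry at that cell from P, and reverse-bump it up through P; the value ejected from row 1 is w(i).

Step i=7: Q has 7 at row 1, column 4; remove that cell from P, ejecting 7. So w(7) = 7. P is now [[1, 4, 5], [2], [3], [6]].
Step i=6: Q has 6 at row 1, column 3; remove that cell from P, ejecting 5. So w(6) = 5. P is now [[1, 4], [2], [3], [6]].
Step i=5: Q has 5 at row 4, column 1; remove 6 from row 4 of P and reverse-bump: 6 enters row 3 and ejects 3; 3 enters row 2 and ejects 2; 2 enters row 1 and ejects 1. So w(5) = 1. P is now [[2, 4], [3], [6]].
Step i=4: Q has 4 at row 1, column 2; remove that cell from P, ejecting 4. So w(4) = 4. P is now [[2], [3], [6]].
Step i=3: Q has 3 at row 3, column 1; remove 6 from row 3 of P and reverse-bump: 6 enters row 2 and ejects 3; 3 enters row 1 and ejects 2. So w(3) = 2. P is now [[3], [6]].
Step i=2: Q has 2 at row 2, column 1; remove 6 from row 2 of P and reverse-bump: 6 enters row 1 and ejects 3. So w(2) = 3. P is now [[6]].
Step i=1: Q has 1 at row 1, column 1; remove that cell from P, ejecting 6. So w(1) = 6. P is now [].

So w = 6 3 2 4 1 5 7.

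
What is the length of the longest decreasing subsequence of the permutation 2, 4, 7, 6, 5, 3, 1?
5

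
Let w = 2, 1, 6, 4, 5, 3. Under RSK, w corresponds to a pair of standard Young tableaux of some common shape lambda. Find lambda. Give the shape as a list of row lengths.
Row-insert each entry into an empty tableau.

After inserting 2: P = [[2]].
After inserting 1: P = [[1], [2]].
After inserting 6: P = [[1, 6], [2]].
After inserting 4: P = [[1, 4], [2, 6]].
After inserting 5: P = [[1, 4, 5], [2, 6]].
After inserting 3: P = [[1, 3, 5], [2, 4], [6]].

The final insertion tableau P = [[1, 3, 5], [2, 4], [6]] has shape [3, 2, 1].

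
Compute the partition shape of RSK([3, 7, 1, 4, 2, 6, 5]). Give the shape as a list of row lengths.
[3, 3, 1]

Row-insert each entry into an empty tableau.

After inserting 3: P = [[3]].
After inserting 7: P = [[3, 7]].
After inserting 1: P = [[1, 7], [3]].
After inserting 4: P = [[1, 4], [3, 7]].
After inserting 2: P = [[1, 2], [3, 4], [7]].
After inserting 6: P = [[1, 2, 6], [3, 4], [7]].
After inserting 5: P = [[1, 2, 5], [3, 4, 6], [7]].

The final insertion tableau P = [[1, 2, 5], [3, 4, 6], [7]] has shape [3, 3, 1].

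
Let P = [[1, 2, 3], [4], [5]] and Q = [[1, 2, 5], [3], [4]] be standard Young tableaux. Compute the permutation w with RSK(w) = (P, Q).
1 5 4 2 3

Reverse the RSK construction: for i from n down to 1, find the cell of Q containing i, remove the entry at that cell from P, and reverse-bump it up through P; the value ejected from row 1 is w(i).

Step i=5: Q has 5 at row 1, column 3; remove that cell from P, ejecting 3. So w(5) = 3. P is now [[1, 2], [4], [5]].
Step i=4: Q has 4 at row 3, column 1; remove 5 from row 3 of P and reverse-bump: 5 enters row 2 and ejects 4; 4 enters row 1 and ejects 2. So w(4) = 2. P is now [[1, 4], [5]].
Step i=3: Q has 3 at row 2, column 1; remove 5 from row 2 of P and reverse-bump: 5 enters row 1 and ejects 4. So w(3) = 4. P is now [[1, 5]].
Step i=2: Q has 2 at row 1, column 2; remove that cell from P, ejecting 5. So w(2) = 5. P is now [[1]].
Step i=1: Q has 1 at row 1, column 1; remove that cell from P, ejecting 1. So w(1) = 1. P is now [].

So w = 1 5 4 2 3.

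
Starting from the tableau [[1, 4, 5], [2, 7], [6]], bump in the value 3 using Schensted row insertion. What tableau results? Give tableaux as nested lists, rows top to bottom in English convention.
[[1, 3, 5], [2, 4], [6, 7]]

In row 1, 3 replaces 4 (the leftmost entry greater than 3); 4 is bumped to row 2. In row 2, 4 replaces 7 (the leftmost entry greater than 4); 7 is bumped to row 3. 7 is appended to row 3. The new tableau is [[1, 3, 5], [2, 4], [6, 7]].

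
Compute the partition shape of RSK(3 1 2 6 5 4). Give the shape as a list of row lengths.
Row-insert each entry into an empty tableau.

After inserting 3: P = [[3]].
After inserting 1: P = [[1], [3]].
After inserting 2: P = [[1, 2], [3]].
After inserting 6: P = [[1, 2, 6], [3]].
After inserting 5: P = [[1, 2, 5], [3, 6]].
After inserting 4: P = [[1, 2, 4], [3, 5], [6]].

The final insertion tableau P = [[1, 2, 4], [3, 5], [6]] has shape [3, 2, 1].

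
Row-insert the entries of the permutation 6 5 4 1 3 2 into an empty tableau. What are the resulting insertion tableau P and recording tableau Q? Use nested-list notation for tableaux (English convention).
Insert each entry of the permutation into P by Schensted row insertion, recording in Q the position of each new cell.

After inserting 6: P = [[6]].
After inserting 5: P = [[5], [6]].
After inserting 4: P = [[4], [5], [6]].
After inserting 1: P = [[1], [4], [5], [6]].
After inserting 3: P = [[1, 3], [4], [5], [6]].
After inserting 2: P = [[1, 2], [3], [4], [5], [6]].

So P = [[1, 2], [3], [4], [5], [6]], Q = [[1, 5], [2], [3], [4], [6]].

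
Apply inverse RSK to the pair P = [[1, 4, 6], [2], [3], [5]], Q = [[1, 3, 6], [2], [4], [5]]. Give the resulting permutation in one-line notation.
Reverse the RSK construction: for i from n down to 1, find the cell of Q containing i, remove the entry at that cell from P, and reverse-bump it up through P; the value ejected from row 1 is w(i).

Step i=6: Q has 6 at row 1, column 3; remove that cell from P, ejecting 6. So w(6) = 6. P is now [[1, 4], [2], [3], [5]].
Step i=5: Q has 5 at row 4, column 1; remove 5 from row 4 of P and reverse-bump: 5 enters row 3 and ejects 3; 3 enters row 2 and ejects 2; 2 enters row 1 and ejects 1. So w(5) = 1. P is now [[2, 4], [3], [5]].
Step i=4: Q has 4 at row 3, column 1; remove 5 from row 3 of P and reverse-bump: 5 enters row 2 and ejects 3; 3 enters row 1 and ejects 2. So w(4) = 2. P is now [[3, 4], [5]].
Step i=3: Q has 3 at row 1, column 2; remove that cell from P, ejecting 4. So w(3) = 4. P is now [[3], [5]].
Step i=2: Q has 2 at row 2, column 1; remove 5 from row 2 of P and reverse-bump: 5 enters row 1 and ejects 3. So w(2) = 3. P is now [[5]].
Step i=1: Q has 1 at row 1, column 1; remove that cell from P, ejecting 5. So w(1) = 5. P is now [].

So w = 5 3 4 2 1 6.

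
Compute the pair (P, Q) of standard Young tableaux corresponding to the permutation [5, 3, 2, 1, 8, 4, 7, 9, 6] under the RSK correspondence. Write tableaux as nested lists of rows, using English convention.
P = [[1, 4, 6, 9], [2, 7], [3, 8], [5]], Q = [[1, 5, 7, 8], [2, 6], [3, 9], [4]]

Insert each entry of the permutation into P by Schensted row insertion, recording in Q the position of each new cell.

After inserting 5: P = [[5]].
After inserting 3: P = [[3], [5]].
After inserting 2: P = [[2], [3], [5]].
After inserting 1: P = [[1], [2], [3], [5]].
After inserting 8: P = [[1, 8], [2], [3], [5]].
After inserting 4: P = [[1, 4], [2, 8], [3], [5]].
After inserting 7: P = [[1, 4, 7], [2, 8], [3], [5]].
After inserting 9: P = [[1, 4, 7, 9], [2, 8], [3], [5]].
After inserting 6: P = [[1, 4, 6, 9], [2, 7], [3, 8], [5]].

So P = [[1, 4, 6, 9], [2, 7], [3, 8], [5]], Q = [[1, 5, 7, 8], [2, 6], [3, 9], [4]].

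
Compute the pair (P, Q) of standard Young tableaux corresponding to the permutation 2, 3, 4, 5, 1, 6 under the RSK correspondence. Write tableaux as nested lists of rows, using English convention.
P = [[1, 3, 4, 5, 6], [2]], Q = [[1, 2, 3, 4, 6], [5]]

Insert each entry of the permutation into P by Schensted row insertion, recording in Q the position of each new cell.

Insert 2: appended to row 1. P = [[2]], Q = [[1]].
Insert 3: appended to row 1. P = [[2, 3]], Q = [[1, 2]].
Insert 4: appended to row 1. P = [[2, 3, 4]], Q = [[1, 2, 3]].
Insert 5: appended to row 1. P = [[2, 3, 4, 5]], Q = [[1, 2, 3, 4]].
Insert 1: 1 bumps 2 from row 1; 2 starts row 2. P = [[1, 3, 4, 5], [2]], Q = [[1, 2, 3, 4], [5]].
Insert 6: appended to row 1. P = [[1, 3, 4, 5, 6], [2]], Q = [[1, 2, 3, 4, 6], [5]].

So P = [[1, 3, 4, 5, 6], [2]], Q = [[1, 2, 3, 4, 6], [5]].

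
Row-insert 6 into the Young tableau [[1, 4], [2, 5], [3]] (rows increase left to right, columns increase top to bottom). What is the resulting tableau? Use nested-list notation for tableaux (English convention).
6 is larger than every entry of row 1, so it is appended to row 1. The new tableau is [[1, 4, 6], [2, 5], [3]].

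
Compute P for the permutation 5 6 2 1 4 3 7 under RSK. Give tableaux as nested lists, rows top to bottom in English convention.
P = [[1, 3, 7], [2, 4], [5, 6]]

Insert 5: appended to row 1. P = [[5]].
Insert 6: appended to row 1. P = [[5, 6]].
Insert 2: 2 bumps 5 from row 1; 5 starts row 2. P = [[2, 6], [5]].
Insert 1: 1 bumps 2 from row 1; 2 bumps 5 from row 2; 5 starts row 3. P = [[1, 6], [2], [5]].
Insert 4: 4 bumps 6 from row 1; 6 appends to row 2. P = [[1, 4], [2, 6], [5]].
Insert 3: 3 bumps 4 from row 1; 4 bumps 6 from row 2; 6 appends to row 3. P = [[1, 3], [2, 4], [5, 6]].
Insert 7: appended to row 1. P = [[1, 3, 7], [2, 4], [5, 6]].

So P = [[1, 3, 7], [2, 4], [5, 6]].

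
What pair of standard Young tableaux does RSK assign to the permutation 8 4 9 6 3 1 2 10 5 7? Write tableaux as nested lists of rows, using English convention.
P = [[1, 2, 5, 7], [3, 6, 10], [4, 9], [8]], Q = [[1, 3, 8, 10], [2, 4, 9], [5, 7], [6]]

Insert each entry of the permutation into P by Schensted row insertion, recording in Q the position of each new cell.

Insert 8: appended to row 1. P = [[8]], Q = [[1]].
Insert 4: 4 bumps 8 from row 1; 8 starts row 2. P = [[4], [8]], Q = [[1], [2]].
Insert 9: appended to row 1. P = [[4, 9], [8]], Q = [[1, 3], [2]].
Insert 6: 6 bumps 9 from row 1; 9 appends to row 2. P = [[4, 6], [8, 9]], Q = [[1, 3], [2, 4]].
Insert 3: 3 bumps 4 from row 1; 4 bumps 8 from row 2; 8 starts row 3. P = [[3, 6], [4, 9], [8]], Q = [[1, 3], [2, 4], [5]].
Insert 1: 1 bumps 3 from row 1; 3 bumps 4 from row 2; 4 bumps 8 from row 3; 8 starts row 4. P = [[1, 6], [3, 9], [4], [8]], Q = [[1, 3], [2, 4], [5], [6]].
Insert 2: 2 bumps 6 from row 1; 6 bumps 9 from row 2; 9 appends to row 3. P = [[1, 2], [3, 6], [4, 9], [8]], Q = [[1, 3], [2, 4], [5, 7], [6]].
Insert 10: appended to row 1. P = [[1, 2, 10], [3, 6], [4, 9], [8]], Q = [[1, 3, 8], [2, 4], [5, 7], [6]].
Insert 5: 5 bumps 10 from row 1; 10 appends to row 2. P = [[1, 2, 5], [3, 6, 10], [4, 9], [8]], Q = [[1, 3, 8], [2, 4, 9], [5, 7], [6]].
Insert 7: appended to row 1. P = [[1, 2, 5, 7], [3, 6, 10], [4, 9], [8]], Q = [[1, 3, 8, 10], [2, 4, 9], [5, 7], [6]].

So P = [[1, 2, 5, 7], [3, 6, 10], [4, 9], [8]], Q = [[1, 3, 8, 10], [2, 4, 9], [5, 7], [6]].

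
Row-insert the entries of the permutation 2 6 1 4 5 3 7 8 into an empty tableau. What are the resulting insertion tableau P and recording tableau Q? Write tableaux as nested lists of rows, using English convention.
P = [[1, 3, 5, 7, 8], [2, 4], [6]], Q = [[1, 2, 5, 7, 8], [3, 4], [6]]

Insert each entry of the permutation into P by Schensted row insertion, recording in Q the position of each new cell.

Insert 2: appended to row 1. P = [[2]].
Insert 6: appended to row 1. P = [[2, 6]].
Insert 1: 1 bumps 2 from row 1; 2 starts row 2. P = [[1, 6], [2]].
Insert 4: 4 bumps 6 from row 1; 6 appends to row 2. P = [[1, 4], [2, 6]].
Insert 5: appended to row 1. P = [[1, 4, 5], [2, 6]].
Insert 3: 3 bumps 4 from row 1; 4 bumps 6 from row 2; 6 starts row 3. P = [[1, 3, 5], [2, 4], [6]].
Insert 7: appended to row 1. P = [[1, 3, 5, 7], [2, 4], [6]].
Insert 8: appended to row 1. P = [[1, 3, 5, 7, 8], [2, 4], [6]].

So P = [[1, 3, 5, 7, 8], [2, 4], [6]], Q = [[1, 2, 5, 7, 8], [3, 4], [6]].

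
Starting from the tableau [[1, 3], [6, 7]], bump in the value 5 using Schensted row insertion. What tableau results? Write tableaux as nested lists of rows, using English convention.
[[1, 3, 5], [6, 7]]

5 is larger than every entry of row 1, so it is appended to row 1. The new tableau is [[1, 3, 5], [6, 7]].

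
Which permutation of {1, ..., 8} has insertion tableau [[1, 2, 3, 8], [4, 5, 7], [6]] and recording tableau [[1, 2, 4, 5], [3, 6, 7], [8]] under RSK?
Reverse the RSK construction: for i from n down to 1, find the cell of Q containing i, remove the entry at that cell from P, and reverse-bump it up through P; the value ejected from row 1 is w(i).

Step i=8: Q has 8 at row 3, column 1; remove 6 from row 3 of P and reverse-bump: 6 enters row 2 and ejects 5; 5 enters row 1 and ejects 3. So w(8) = 3. P is now [[1, 2, 5, 8], [4, 6, 7]].
Step i=7: Q has 7 at row 2, column 3; remove 7 from row 2 of P and reverse-bump: 7 enters row 1 and ejects 5. So w(7) = 5. P is now [[1, 2, 7, 8], [4, 6]].
Step i=6: Q has 6 at row 2, column 2; remove 6 from row 2 of P and reverse-bump: 6 enters row 1 and ejects 2. So w(6) = 2. P is now [[1, 6, 7, 8], [4]].
Step i=5: Q has 5 at row 1, column 4; remove that cell from P, ejecting 8. So w(5) = 8. P is now [[1, 6, 7], [4]].
Step i=4: Q has 4 at row 1, column 3; remove that cell from P, ejecting 7. So w(4) = 7. P is now [[1, 6], [4]].
Step i=3: Q has 3 at row 2, column 1; remove 4 from row 2 of P and reverse-bump: 4 enters row 1 and ejects 1. So w(3) = 1. P is now [[4, 6]].
Step i=2: Q has 2 at row 1, column 2; remove that cell from P, ejecting 6. So w(2) = 6. P is now [[4]].
Step i=1: Q has 1 at row 1, column 1; remove that cell from P, ejecting 4. So w(1) = 4. P is now [].

So w = 4 6 1 7 8 2 5 3.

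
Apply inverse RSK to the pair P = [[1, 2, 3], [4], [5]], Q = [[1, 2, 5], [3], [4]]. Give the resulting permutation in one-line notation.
Reverse RSK: for i = n, n-1, ..., 1, locate i in Q, remove the corresponding corner cell from P, and reverse-bump its entry up through P; the value ejected from row 1 is w(i).

So w = 1 5 4 2 3.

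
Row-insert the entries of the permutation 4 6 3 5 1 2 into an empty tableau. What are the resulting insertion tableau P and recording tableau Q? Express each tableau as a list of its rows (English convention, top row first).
P = [[1, 2], [3, 5], [4, 6]], Q = [[1, 2], [3, 4], [5, 6]]

Insert each entry of the permutation into P by Schensted row insertion, recording in Q the position of each new cell.

Insert 4: appended to row 1. P = [[4]], Q = [[1]].
Insert 6: appended to row 1. P = [[4, 6]], Q = [[1, 2]].
Insert 3: 3 bumps 4 from row 1; 4 starts row 2. P = [[3, 6], [4]], Q = [[1, 2], [3]].
Insert 5: 5 bumps 6 from row 1; 6 appends to row 2. P = [[3, 5], [4, 6]], Q = [[1, 2], [3, 4]].
Insert 1: 1 bumps 3 from row 1; 3 bumps 4 from row 2; 4 starts row 3. P = [[1, 5], [3, 6], [4]], Q = [[1, 2], [3, 4], [5]].
Insert 2: 2 bumps 5 from row 1; 5 bumps 6 from row 2; 6 appends to row 3. P = [[1, 2], [3, 5], [4, 6]], Q = [[1, 2], [3, 4], [5, 6]].

So P = [[1, 2], [3, 5], [4, 6]], Q = [[1, 2], [3, 4], [5, 6]].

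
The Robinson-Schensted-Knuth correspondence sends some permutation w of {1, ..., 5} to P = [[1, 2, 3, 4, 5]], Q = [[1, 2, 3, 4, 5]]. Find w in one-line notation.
1 2 3 4 5

Reverse the RSK construction: for i from n down to 1, find the cell of Q containing i, remove the entry at that cell from P, and reverse-bump it up through P; the value ejected from row 1 is w(i).

Step i=5: Q has 5 at row 1, column 5; remove that cell from P, ejecting 5. So w(5) = 5. P is now [[1, 2, 3, 4]].
Step i=4: Q has 4 at row 1, column 4; remove that cell from P, ejecting 4. So w(4) = 4. P is now [[1, 2, 3]].
Step i=3: Q has 3 at row 1, column 3; remove that cell from P, ejecting 3. So w(3) = 3. P is now [[1, 2]].
Step i=2: Q has 2 at row 1, column 2; remove that cell from P, ejecting 2. So w(2) = 2. P is now [[1]].
Step i=1: Q has 1 at row 1, column 1; remove that cell from P, ejecting 1. So w(1) = 1. P is now [].

So w = 1 2 3 4 5.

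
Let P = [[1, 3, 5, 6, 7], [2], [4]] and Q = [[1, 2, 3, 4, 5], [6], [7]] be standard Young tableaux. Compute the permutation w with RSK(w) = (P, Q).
2 4 5 6 7 3 1

Reverse the RSK construction: for i from n down to 1, find the cell of Q containing i, remove the entry at that cell from P, and reverse-bump it up through P; the value ejected from row 1 is w(i).

Step i=7: Q has 7 at row 3, column 1; remove 4 from row 3 of P and reverse-bump: 4 enters row 2 and ejects 2; 2 enters row 1 and ejects 1. So w(7) = 1. P is now [[2, 3, 5, 6, 7], [4]].
Step i=6: Q has 6 at row 2, column 1; remove 4 from row 2 of P and reverse-bump: 4 enters row 1 and ejects 3. So w(6) = 3. P is now [[2, 4, 5, 6, 7]].
Step i=5: Q has 5 at row 1, column 5; remove that cell from P, ejecting 7. So w(5) = 7. P is now [[2, 4, 5, 6]].
Step i=4: Q has 4 at row 1, column 4; remove that cell from P, ejecting 6. So w(4) = 6. P is now [[2, 4, 5]].
Step i=3: Q has 3 at row 1, column 3; remove that cell from P, ejecting 5. So w(3) = 5. P is now [[2, 4]].
Step i=2: Q has 2 at row 1, column 2; remove that cell from P, ejecting 4. So w(2) = 4. P is now [[2]].
Step i=1: Q has 1 at row 1, column 1; remove that cell from P, ejecting 2. So w(1) = 2. P is now [].

So w = 2 4 5 6 7 3 1.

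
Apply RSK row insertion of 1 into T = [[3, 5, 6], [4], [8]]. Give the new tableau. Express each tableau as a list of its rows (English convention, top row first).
In row 1, 1 replaces 3 (the leftmost entry greater than 1); 3 is bumped to row 2. In row 2, 3 replaces 4 (the leftmost entry greater than 3); 4 is bumped to row 3. In row 3, 4 replaces 8 (the leftmost entry greater than 4); 8 is bumped to row 4. 8 starts a new row 4. The new tableau is [[1, 5, 6], [3], [4], [8]].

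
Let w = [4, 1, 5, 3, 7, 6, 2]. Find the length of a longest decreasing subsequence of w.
3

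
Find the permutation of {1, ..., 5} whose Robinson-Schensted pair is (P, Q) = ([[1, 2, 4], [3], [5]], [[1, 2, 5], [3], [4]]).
Reverse the RSK construction: for i from n down to 1, find the cell of Q containing i, remove the entry at that cell from P, and reverse-bump it up through P; the value ejected from row 1 is w(i).

Step i=5: Q has 5 at row 1, column 3; remove that cell from P, ejecting 4. So w(5) = 4. P is now [[1, 2], [3], [5]].
Step i=4: Q has 4 at row 3, column 1; remove 5 from row 3 of P and reverse-bump: 5 enters row 2 and ejects 3; 3 enters row 1 and ejects 2. So w(4) = 2. P is now [[1, 3], [5]].
Step i=3: Q has 3 at row 2, column 1; remove 5 from row 2 of P and reverse-bump: 5 enters row 1 and ejects 3. So w(3) = 3. P is now [[1, 5]].
Step i=2: Q has 2 at row 1, column 2; remove that cell from P, ejecting 5. So w(2) = 5. P is now [[1]].
Step i=1: Q has 1 at row 1, column 1; remove that cell from P, ejecting 1. So w(1) = 1. P is now [].

So w = 1 5 3 2 4.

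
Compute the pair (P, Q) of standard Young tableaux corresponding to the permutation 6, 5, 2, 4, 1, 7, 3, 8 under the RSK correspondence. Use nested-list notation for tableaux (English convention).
Insert each entry of the permutation into P by Schensted row insertion, recording in Q the position of each new cell.

Insert 6: appended to row 1. P = [[6]].
Insert 5: 5 bumps 6 from row 1; 6 starts row 2. P = [[5], [6]].
Insert 2: 2 bumps 5 from row 1; 5 bumps 6 from row 2; 6 starts row 3. P = [[2], [5], [6]].
Insert 4: appended to row 1. P = [[2, 4], [5], [6]].
Insert 1: 1 bumps 2 from row 1; 2 bumps 5 from row 2; 5 bumps 6 from row 3; 6 starts row 4. P = [[1, 4], [2], [5], [6]].
Insert 7: appended to row 1. P = [[1, 4, 7], [2], [5], [6]].
Insert 3: 3 bumps 4 from row 1; 4 appends to row 2. P = [[1, 3, 7], [2, 4], [5], [6]].
Insert 8: appended to row 1. P = [[1, 3, 7, 8], [2, 4], [5], [6]].

So P = [[1, 3, 7, 8], [2, 4], [5], [6]], Q = [[1, 4, 6, 8], [2, 7], [3], [5]].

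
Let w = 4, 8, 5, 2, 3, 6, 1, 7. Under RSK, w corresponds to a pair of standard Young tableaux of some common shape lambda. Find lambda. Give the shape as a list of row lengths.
Row-insert each entry into an empty tableau.

After inserting 4: P = [[4]].
After inserting 8: P = [[4, 8]].
After inserting 5: P = [[4, 5], [8]].
After inserting 2: P = [[2, 5], [4], [8]].
After inserting 3: P = [[2, 3], [4, 5], [8]].
After inserting 6: P = [[2, 3, 6], [4, 5], [8]].
After inserting 1: P = [[1, 3, 6], [2, 5], [4], [8]].
After inserting 7: P = [[1, 3, 6, 7], [2, 5], [4], [8]].

The final insertion tableau P = [[1, 3, 6, 7], [2, 5], [4], [8]] has shape [4, 2, 1, 1].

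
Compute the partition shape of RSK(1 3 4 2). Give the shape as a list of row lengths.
[3, 1]

Row-insert each entry into an empty tableau.

After inserting 1: P = [[1]].
After inserting 3: P = [[1, 3]].
After inserting 4: P = [[1, 3, 4]].
After inserting 2: P = [[1, 2, 4], [3]].

The final insertion tableau P = [[1, 2, 4], [3]] has shape [3, 1].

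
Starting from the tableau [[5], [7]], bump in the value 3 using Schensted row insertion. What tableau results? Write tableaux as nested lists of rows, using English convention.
[[3], [5], [7]]

In row 1, 3 replaces 5 (the leftmost entry greater than 3); 5 is bumped to row 2. In row 2, 5 replaces 7 (the leftmost entry greater than 5); 7 is bumped to row 3. 7 starts a new row 3. The new tableau is [[3], [5], [7]].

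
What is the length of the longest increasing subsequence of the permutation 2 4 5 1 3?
3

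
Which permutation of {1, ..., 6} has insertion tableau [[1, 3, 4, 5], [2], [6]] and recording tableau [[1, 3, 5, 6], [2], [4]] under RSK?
6 2 3 1 4 5

Reverse RSK: for i = n, n-1, ..., 1, locate i in Q, remove the corresponding corner cell from P, and reverse-bump its entry up through P; the value ejected from row 1 is w(i).

So w = 6 2 3 1 4 5.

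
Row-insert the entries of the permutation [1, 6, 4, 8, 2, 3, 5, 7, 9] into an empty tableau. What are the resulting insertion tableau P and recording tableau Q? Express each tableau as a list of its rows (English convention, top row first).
Insert each entry of the permutation into P by Schensted row insertion, recording in Q the position of each new cell.

Insert 1: appended to row 1. P = [[1]].
Insert 6: appended to row 1. P = [[1, 6]].
Insert 4: 4 bumps 6 from row 1; 6 starts row 2. P = [[1, 4], [6]].
Insert 8: appended to row 1. P = [[1, 4, 8], [6]].
Insert 2: 2 bumps 4 from row 1; 4 bumps 6 from row 2; 6 starts row 3. P = [[1, 2, 8], [4], [6]].
Insert 3: 3 bumps 8 from row 1; 8 appends to row 2. P = [[1, 2, 3], [4, 8], [6]].
Insert 5: appended to row 1. P = [[1, 2, 3, 5], [4, 8], [6]].
Insert 7: appended to row 1. P = [[1, 2, 3, 5, 7], [4, 8], [6]].
Insert 9: appended to row 1. P = [[1, 2, 3, 5, 7, 9], [4, 8], [6]].

So P = [[1, 2, 3, 5, 7, 9], [4, 8], [6]], Q = [[1, 2, 4, 7, 8, 9], [3, 6], [5]].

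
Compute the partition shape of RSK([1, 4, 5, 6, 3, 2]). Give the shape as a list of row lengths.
[4, 1, 1]

Row-insert each entry into an empty tableau.

After inserting 1: P = [[1]].
After inserting 4: P = [[1, 4]].
After inserting 5: P = [[1, 4, 5]].
After inserting 6: P = [[1, 4, 5, 6]].
After inserting 3: P = [[1, 3, 5, 6], [4]].
After inserting 2: P = [[1, 2, 5, 6], [3], [4]].

The final insertion tableau P = [[1, 2, 5, 6], [3], [4]] has shape [4, 1, 1].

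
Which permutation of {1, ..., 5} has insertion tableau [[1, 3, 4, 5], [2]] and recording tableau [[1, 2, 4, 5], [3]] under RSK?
Reverse the RSK construction: for i from n down to 1, find the cell of Q containing i, remove the entry at that cell from P, and reverse-bump it up through P; the value ejected from row 1 is w(i).

Step i=5: Q has 5 at row 1, column 4; remove that cell from P, ejecting 5. So w(5) = 5. P is now [[1, 3, 4], [2]].
Step i=4: Q has 4 at row 1, column 3; remove that cell from P, ejecting 4. So w(4) = 4. P is now [[1, 3], [2]].
Step i=3: Q has 3 at row 2, column 1; remove 2 from row 2 of P and reverse-bump: 2 enters row 1 and ejects 1. So w(3) = 1. P is now [[2, 3]].
Step i=2: Q has 2 at row 1, column 2; remove that cell from P, ejecting 3. So w(2) = 3. P is now [[2]].
Step i=1: Q has 1 at row 1, column 1; remove that cell from P, ejecting 2. So w(1) = 2. P is now [].

So w = 2 3 1 4 5.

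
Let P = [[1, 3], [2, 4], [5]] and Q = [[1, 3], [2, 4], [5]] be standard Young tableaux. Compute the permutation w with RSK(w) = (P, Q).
Reverse the RSK construction: for i from n down to 1, find the cell of Q containing i, remove the entry at that cell from P, and reverse-bump it up through P; the value ejected from row 1 is w(i).

Step i=5: Q has 5 at row 3, column 1; remove 5 from row 3 of P and reverse-bump: 5 enters row 2 and ejects 4; 4 enters row 1 and ejects 3. So w(5) = 3. P is now [[1, 4], [2, 5]].
Step i=4: Q has 4 at row 2, column 2; remove 5 from row 2 of P and reverse-bump: 5 enters row 1 and ejects 4. So w(4) = 4. P is now [[1, 5], [2]].
Step i=3: Q has 3 at row 1, column 2; remove that cell from P, ejecting 5. So w(3) = 5. P is now [[1], [2]].
Step i=2: Q has 2 at row 2, column 1; remove 2 from row 2 of P and reverse-bump: 2 enters row 1 and ejects 1. So w(2) = 1. P is now [[2]].
Step i=1: Q has 1 at row 1, column 1; remove that cell from P, ejecting 2. So w(1) = 2. P is now [].

So w = 2 1 5 4 3.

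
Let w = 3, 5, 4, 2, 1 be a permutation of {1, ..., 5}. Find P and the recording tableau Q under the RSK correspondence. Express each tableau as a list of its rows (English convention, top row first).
Insert each entry of the permutation into P by Schensted row insertion, recording in Q the position of each new cell.

Insert 3: appended to row 1. P = [[3]].
Insert 5: appended to row 1. P = [[3, 5]].
Insert 4: 4 bumps 5 from row 1; 5 starts row 2. P = [[3, 4], [5]].
Insert 2: 2 bumps 3 from row 1; 3 bumps 5 from row 2; 5 starts row 3. P = [[2, 4], [3], [5]].
Insert 1: 1 bumps 2 from row 1; 2 bumps 3 from row 2; 3 bumps 5 from row 3; 5 starts row 4. P = [[1, 4], [2], [3], [5]].

So P = [[1, 4], [2], [3], [5]], Q = [[1, 2], [3], [4], [5]].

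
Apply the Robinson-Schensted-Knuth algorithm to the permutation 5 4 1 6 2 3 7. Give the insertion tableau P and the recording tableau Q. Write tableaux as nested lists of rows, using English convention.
P = [[1, 2, 3, 7], [4, 6], [5]], Q = [[1, 4, 6, 7], [2, 5], [3]]

Insert each entry of the permutation into P by Schensted row insertion, recording in Q the position of each new cell.

After inserting 5: P = [[5]].
After inserting 4: P = [[4], [5]].
After inserting 1: P = [[1], [4], [5]].
After inserting 6: P = [[1, 6], [4], [5]].
After inserting 2: P = [[1, 2], [4, 6], [5]].
After inserting 3: P = [[1, 2, 3], [4, 6], [5]].
After inserting 7: P = [[1, 2, 3, 7], [4, 6], [5]].

So P = [[1, 2, 3, 7], [4, 6], [5]], Q = [[1, 4, 6, 7], [2, 5], [3]].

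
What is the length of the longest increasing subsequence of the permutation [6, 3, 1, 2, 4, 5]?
4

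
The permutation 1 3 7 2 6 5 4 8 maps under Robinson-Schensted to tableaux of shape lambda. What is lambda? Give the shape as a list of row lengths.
Row-insert each entry into an empty tableau.

After inserting 1: P = [[1]].
After inserting 3: P = [[1, 3]].
After inserting 7: P = [[1, 3, 7]].
After inserting 2: P = [[1, 2, 7], [3]].
After inserting 6: P = [[1, 2, 6], [3, 7]].
After inserting 5: P = [[1, 2, 5], [3, 6], [7]].
After inserting 4: P = [[1, 2, 4], [3, 5], [6], [7]].
After inserting 8: P = [[1, 2, 4, 8], [3, 5], [6], [7]].

The final insertion tableau P = [[1, 2, 4, 8], [3, 5], [6], [7]] has shape [4, 2, 1, 1].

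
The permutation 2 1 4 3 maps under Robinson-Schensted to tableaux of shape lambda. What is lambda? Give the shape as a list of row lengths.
[2, 2]

Row-insert each entry into an empty tableau.

After inserting 2: P = [[2]].
After inserting 1: P = [[1], [2]].
After inserting 4: P = [[1, 4], [2]].
After inserting 3: P = [[1, 3], [2, 4]].

The final insertion tableau P = [[1, 3], [2, 4]] has shape [2, 2].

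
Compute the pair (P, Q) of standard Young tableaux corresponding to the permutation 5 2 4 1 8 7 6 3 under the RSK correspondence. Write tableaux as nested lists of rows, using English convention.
P = [[1, 3, 6], [2, 4], [5, 7], [8]], Q = [[1, 3, 5], [2, 6], [4, 7], [8]]

Insert each entry of the permutation into P by Schensted row insertion, recording in Q the position of each new cell.

Insert 5: appended to row 1. P = [[5]].
Insert 2: 2 bumps 5 from row 1; 5 starts row 2. P = [[2], [5]].
Insert 4: appended to row 1. P = [[2, 4], [5]].
Insert 1: 1 bumps 2 from row 1; 2 bumps 5 from row 2; 5 starts row 3. P = [[1, 4], [2], [5]].
Insert 8: appended to row 1. P = [[1, 4, 8], [2], [5]].
Insert 7: 7 bumps 8 from row 1; 8 appends to row 2. P = [[1, 4, 7], [2, 8], [5]].
Insert 6: 6 bumps 7 from row 1; 7 bumps 8 from row 2; 8 appends to row 3. P = [[1, 4, 6], [2, 7], [5, 8]].
Insert 3: 3 bumps 4 from row 1; 4 bumps 7 from row 2; 7 bumps 8 from row 3; 8 starts row 4. P = [[1, 3, 6], [2, 4], [5, 7], [8]].

So P = [[1, 3, 6], [2, 4], [5, 7], [8]], Q = [[1, 3, 5], [2, 6], [4, 7], [8]].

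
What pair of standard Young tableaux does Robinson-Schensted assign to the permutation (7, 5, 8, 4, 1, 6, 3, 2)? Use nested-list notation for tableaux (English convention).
Insert each entry of the permutation into P by Schensted row insertion, recording in Q the position of each new cell.

Insert 7: appended to row 1. P = [[7]], Q = [[1]].
Insert 5: 5 bumps 7 from row 1; 7 starts row 2. P = [[5], [7]], Q = [[1], [2]].
Insert 8: appended to row 1. P = [[5, 8], [7]], Q = [[1, 3], [2]].
Insert 4: 4 bumps 5 from row 1; 5 bumps 7 from row 2; 7 starts row 3. P = [[4, 8], [5], [7]], Q = [[1, 3], [2], [4]].
Insert 1: 1 bumps 4 from row 1; 4 bumps 5 from row 2; 5 bumps 7 from row 3; 7 starts row 4. P = [[1, 8], [4], [5], [7]], Q = [[1, 3], [2], [4], [5]].
Insert 6: 6 bumps 8 from row 1; 8 appends to row 2. P = [[1, 6], [4, 8], [5], [7]], Q = [[1, 3], [2, 6], [4], [5]].
Insert 3: 3 bumps 6 from row 1; 6 bumps 8 from row 2; 8 appends to row 3. P = [[1, 3], [4, 6], [5, 8], [7]], Q = [[1, 3], [2, 6], [4, 7], [5]].
Insert 2: 2 bumps 3 from row 1; 3 bumps 4 from row 2; 4 bumps 5 from row 3; 5 bumps 7 from row 4; 7 starts row 5. P = [[1, 2], [3, 6], [4, 8], [5], [7]], Q = [[1, 3], [2, 6], [4, 7], [5], [8]].

So P = [[1, 2], [3, 6], [4, 8], [5], [7]], Q = [[1, 3], [2, 6], [4, 7], [5], [8]].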